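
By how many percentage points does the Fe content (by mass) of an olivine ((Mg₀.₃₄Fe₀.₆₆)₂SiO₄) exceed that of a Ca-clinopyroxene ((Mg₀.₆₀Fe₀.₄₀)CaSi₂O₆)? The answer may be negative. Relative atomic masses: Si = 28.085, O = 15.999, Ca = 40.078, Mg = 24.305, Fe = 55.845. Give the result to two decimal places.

30.68 percentage points

Fe in (Mg₀.₃₄Fe₀.₆₆)₂SiO₄: molar mass 182.324 g/mol; 1.32×55.845 = 73.715 g → 40.43 wt%.
Fe in (Mg₀.₆₀Fe₀.₄₀)CaSi₂O₆: molar mass 229.163 g/mol; 0.40×55.845 = 22.338 g → 9.75 wt%.
Difference = 40.43 − 9.75 = 30.68 percentage points.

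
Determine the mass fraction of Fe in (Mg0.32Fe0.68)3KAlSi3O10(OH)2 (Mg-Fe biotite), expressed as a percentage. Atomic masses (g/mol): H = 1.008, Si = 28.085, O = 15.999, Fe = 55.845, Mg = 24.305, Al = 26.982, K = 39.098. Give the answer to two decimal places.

Molar mass of (Mg0.32Fe0.68)3KAlSi3O10(OH)2: 0.96×24.305 + 2.04×55.845 + 1×39.098 + 1×26.982 + 3×28.085 + 12×15.999 + 2×1.008 = 481.596 g/mol.
Mass of Fe per formula unit: 2.04 × 55.845 = 113.924 g.
Weight fraction Fe = 113.924 / 481.596 = 0.2366.

23.66 weight percent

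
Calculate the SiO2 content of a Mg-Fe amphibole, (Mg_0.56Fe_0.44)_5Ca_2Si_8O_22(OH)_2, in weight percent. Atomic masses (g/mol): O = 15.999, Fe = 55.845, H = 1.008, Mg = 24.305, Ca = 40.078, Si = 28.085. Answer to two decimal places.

M((Mg_0.56Fe_0.44)_5Ca_2Si_8O_22(OH)_2) = 881.741 g/mol; M(SiO2) = 60.083 g/mol.
Moles SiO2 per formula unit = 8 Si ÷ 1 = 8.0000.
SiO2 fraction = (8.0000 × 60.083) / 881.741 = 480.664/881.741 = 0.5451.

54.51 wt%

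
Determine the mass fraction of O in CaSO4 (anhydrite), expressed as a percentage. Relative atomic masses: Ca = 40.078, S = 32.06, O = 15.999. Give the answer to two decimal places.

47.01 weight percent

M(CaSO4) = 136.134 g/mol.
O contributes 4 × 15.999 = 63.996 g per mole.
63.996/136.134 = 0.4701 → 47.01%.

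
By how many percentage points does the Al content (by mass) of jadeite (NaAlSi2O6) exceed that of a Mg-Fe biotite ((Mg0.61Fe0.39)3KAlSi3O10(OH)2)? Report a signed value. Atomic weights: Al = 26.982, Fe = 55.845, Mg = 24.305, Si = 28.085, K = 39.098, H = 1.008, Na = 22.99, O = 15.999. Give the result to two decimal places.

M(NaAlSi2O6) = 202.136 g/mol, so wt% Al = 26.982/202.136 × 100 = 13.35%.
M((Mg0.61Fe0.39)3KAlSi3O10(OH)2) = 454.156 g/mol, so wt% Al = 26.982/454.156 × 100 = 5.94%.
13.35 − 5.94 = 7.41 pp.

7.41 percentage points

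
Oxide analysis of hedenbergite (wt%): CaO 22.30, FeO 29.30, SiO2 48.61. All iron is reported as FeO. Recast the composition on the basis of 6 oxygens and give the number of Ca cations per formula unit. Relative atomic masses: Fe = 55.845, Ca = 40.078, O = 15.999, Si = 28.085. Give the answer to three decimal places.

0.984 Ca apfu

CaO (M=56.077): mol = 0.39767; Ca = 0.39767, O = 0.39767.
FeO (M=71.844): mol = 0.40783; Fe = 0.40783, O = 0.40783.
SiO2 (M=60.083): mol = 0.80905; Si = 0.80905, O = 1.61810.
ΣO = 2.42360; factor = 6/ΣO = 2.47566.
Ca apfu = 0.39767 × 2.47566 = 0.984.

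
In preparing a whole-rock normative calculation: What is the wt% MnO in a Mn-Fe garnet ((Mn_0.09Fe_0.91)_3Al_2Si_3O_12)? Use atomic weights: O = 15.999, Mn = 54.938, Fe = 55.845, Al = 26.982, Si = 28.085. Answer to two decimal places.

3.85 wt%

Formula mass = 497.497 g/mol.
0.27 Mn → 0.2700 mol MnO per formula unit; M(MnO) = 70.937, so MnO mass = 19.153 g.
19.153/497.497 × 100 = 3.85 wt%.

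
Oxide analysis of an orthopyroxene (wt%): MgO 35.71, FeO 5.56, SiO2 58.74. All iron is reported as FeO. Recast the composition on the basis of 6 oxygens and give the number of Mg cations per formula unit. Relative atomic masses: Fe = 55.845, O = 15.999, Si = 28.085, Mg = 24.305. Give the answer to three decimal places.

1.821 Mg apfu

MgO (M=40.304): mol = 0.88602; Mg = 0.88602, O = 0.88602.
FeO (M=71.844): mol = 0.07739; Fe = 0.07739, O = 0.07739.
SiO2 (M=60.083): mol = 0.97765; Si = 0.97765, O = 1.95530.
ΣO = 2.91871; factor = 6/ΣO = 2.05570.
Mg apfu = 0.88602 × 2.05570 = 1.821.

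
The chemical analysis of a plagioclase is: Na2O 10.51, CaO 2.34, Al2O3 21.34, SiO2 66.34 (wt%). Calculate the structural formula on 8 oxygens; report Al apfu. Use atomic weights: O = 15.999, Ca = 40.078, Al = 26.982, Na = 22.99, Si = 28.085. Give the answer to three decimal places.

1.099 Al apfu

Na2O: 10.51/61.979 = 0.16957 mol → 0.33914 mol Na, 0.16957 mol O.
CaO: 2.34/56.077 = 0.04173 mol → 0.04173 mol Ca, 0.04173 mol O.
Al2O3: 21.34/101.961 = 0.20930 mol → 0.41860 mol Al, 0.62790 mol O.
SiO2: 66.34/60.083 = 1.10414 mol → 1.10414 mol Si, 2.20828 mol O.
Total oxygen = 3.04748 mol. Normalization factor = 8/3.04748 = 2.62512.
Al per 8 O = 0.41860 × 2.62512 = 1.099.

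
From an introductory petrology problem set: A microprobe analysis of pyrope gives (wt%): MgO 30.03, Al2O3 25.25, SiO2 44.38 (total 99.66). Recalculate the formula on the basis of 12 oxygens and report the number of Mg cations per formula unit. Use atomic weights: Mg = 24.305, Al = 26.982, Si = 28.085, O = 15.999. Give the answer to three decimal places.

3.015 Mg apfu

MgO: 30.03/40.304 = 0.74509 mol → 0.74509 mol Mg, 0.74509 mol O.
Al2O3: 25.25/101.961 = 0.24764 mol → 0.49528 mol Al, 0.74292 mol O.
SiO2: 44.38/60.083 = 0.73864 mol → 0.73864 mol Si, 1.47728 mol O.
Total oxygen = 2.96529 mol. Normalization factor = 12/2.96529 = 4.04682.
Mg per 12 O = 0.74509 × 4.04682 = 3.015.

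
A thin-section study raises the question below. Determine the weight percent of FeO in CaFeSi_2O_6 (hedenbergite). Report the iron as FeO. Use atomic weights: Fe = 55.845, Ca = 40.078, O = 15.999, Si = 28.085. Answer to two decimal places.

Formula mass = 248.087 g/mol.
1 Fe → 1.0000 mol FeO per formula unit; M(FeO) = 71.844, so FeO mass = 71.844 g.
71.844/248.087 × 100 = 28.96 wt%.

28.96 wt%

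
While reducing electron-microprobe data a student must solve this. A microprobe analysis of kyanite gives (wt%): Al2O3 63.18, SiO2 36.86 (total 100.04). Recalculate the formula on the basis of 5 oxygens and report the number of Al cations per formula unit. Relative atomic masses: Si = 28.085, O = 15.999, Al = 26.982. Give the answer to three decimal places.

63.18 wt% Al2O3 ÷ 101.961 g/mol = 0.61965 mol, giving 1.23930 Al and 1.85895 O.
36.86 wt% SiO2 ÷ 60.083 g/mol = 0.61348 mol, giving 0.61348 Si and 1.22696 O.
Oxygen sums to 3.08591; scaling by 5/3.08591 = 1.62027 puts the formula on 5 O.
Al: 1.23930 × 1.62027 = 2.008 atoms per formula unit.

2.008 Al apfu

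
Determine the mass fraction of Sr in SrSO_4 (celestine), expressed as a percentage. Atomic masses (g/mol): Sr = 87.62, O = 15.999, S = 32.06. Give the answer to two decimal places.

M(SrSO_4) = 183.676 g/mol.
Sr contributes 1 × 87.62 = 87.620 g per mole.
87.620/183.676 = 0.4770 → 47.70%.

47.70 mass %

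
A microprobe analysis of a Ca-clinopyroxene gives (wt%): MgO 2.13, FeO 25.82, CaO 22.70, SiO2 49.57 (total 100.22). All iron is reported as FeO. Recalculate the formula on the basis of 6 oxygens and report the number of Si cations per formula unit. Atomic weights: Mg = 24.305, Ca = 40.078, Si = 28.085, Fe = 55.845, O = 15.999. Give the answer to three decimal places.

MgO: 2.13/40.304 = 0.05285 mol → 0.05285 mol Mg, 0.05285 mol O.
FeO: 25.82/71.844 = 0.35939 mol → 0.35939 mol Fe, 0.35939 mol O.
CaO: 22.70/56.077 = 0.40480 mol → 0.40480 mol Ca, 0.40480 mol O.
SiO2: 49.57/60.083 = 0.82503 mol → 0.82503 mol Si, 1.65006 mol O.
Total oxygen = 2.46710 mol. Normalization factor = 6/2.46710 = 2.43201.
Si per 6 O = 0.82503 × 2.43201 = 2.006.

2.006 Si apfu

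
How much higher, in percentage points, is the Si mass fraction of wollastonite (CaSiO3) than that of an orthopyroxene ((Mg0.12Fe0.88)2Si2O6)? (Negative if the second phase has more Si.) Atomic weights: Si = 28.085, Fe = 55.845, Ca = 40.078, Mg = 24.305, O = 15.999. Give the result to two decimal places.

2.26 percentage points

First mineral: 28.085 g Si in 116.160 g formula = 24.18 wt% Si.
Second mineral: 56.170 g Si in 256.284 g formula = 21.92 wt% Si.
24.18% − 21.92% gives a difference of 2.26 percentage points.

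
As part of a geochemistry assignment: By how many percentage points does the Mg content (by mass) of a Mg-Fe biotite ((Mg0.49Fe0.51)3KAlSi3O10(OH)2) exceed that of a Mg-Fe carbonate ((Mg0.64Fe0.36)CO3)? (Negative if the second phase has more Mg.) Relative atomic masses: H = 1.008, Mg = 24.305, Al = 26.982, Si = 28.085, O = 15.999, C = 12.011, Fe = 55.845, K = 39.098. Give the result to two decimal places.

-8.58 percentage points

First mineral: 35.728 g Mg in 465.510 g formula = 7.68 wt% Mg.
Second mineral: 15.555 g Mg in 95.667 g formula = 16.26 wt% Mg.
7.68% − 16.26% gives a difference of -8.58 percentage points.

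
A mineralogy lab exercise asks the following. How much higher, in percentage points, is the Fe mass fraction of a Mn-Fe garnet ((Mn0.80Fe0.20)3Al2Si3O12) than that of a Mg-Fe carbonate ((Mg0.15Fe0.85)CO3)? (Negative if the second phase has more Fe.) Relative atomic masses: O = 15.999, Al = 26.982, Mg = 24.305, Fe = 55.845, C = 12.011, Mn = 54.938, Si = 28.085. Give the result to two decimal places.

-35.96 percentage points

First mineral: 33.507 g Fe in 495.565 g formula = 6.76 wt% Fe.
Second mineral: 47.468 g Fe in 111.122 g formula = 42.72 wt% Fe.
6.76% − 42.72% gives a difference of -35.96 percentage points.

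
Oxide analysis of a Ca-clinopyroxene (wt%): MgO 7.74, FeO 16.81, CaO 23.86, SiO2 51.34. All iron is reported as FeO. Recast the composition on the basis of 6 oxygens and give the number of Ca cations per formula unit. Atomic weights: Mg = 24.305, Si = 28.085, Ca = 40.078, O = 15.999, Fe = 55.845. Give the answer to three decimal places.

0.997 Ca apfu

MgO: 7.74/40.304 = 0.19204 mol → 0.19204 mol Mg, 0.19204 mol O.
FeO: 16.81/71.844 = 0.23398 mol → 0.23398 mol Fe, 0.23398 mol O.
CaO: 23.86/56.077 = 0.42549 mol → 0.42549 mol Ca, 0.42549 mol O.
SiO2: 51.34/60.083 = 0.85448 mol → 0.85448 mol Si, 1.70896 mol O.
Total oxygen = 2.56047 mol. Normalization factor = 6/2.56047 = 2.34332.
Ca per 6 O = 0.42549 × 2.34332 = 0.997.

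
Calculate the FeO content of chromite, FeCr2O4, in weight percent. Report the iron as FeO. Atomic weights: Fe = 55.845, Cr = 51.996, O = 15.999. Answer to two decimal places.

32.10 wt%

Formula mass = 223.833 g/mol.
1 Fe → 1.0000 mol FeO per formula unit; M(FeO) = 71.844, so FeO mass = 71.844 g.
71.844/223.833 × 100 = 32.10 wt%.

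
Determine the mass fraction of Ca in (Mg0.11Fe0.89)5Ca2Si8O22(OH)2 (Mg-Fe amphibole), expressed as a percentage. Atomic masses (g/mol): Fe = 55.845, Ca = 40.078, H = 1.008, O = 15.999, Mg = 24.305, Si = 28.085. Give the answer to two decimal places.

8.41 mass %

Molar mass of (Mg0.11Fe0.89)5Ca2Si8O22(OH)2: 0.55×24.305 + 4.45×55.845 + 2×40.078 + 8×28.085 + 24×15.999 + 2×1.008 = 952.706 g/mol.
Mass of Ca per formula unit: 2 × 40.078 = 80.156 g.
Weight fraction Ca = 80.156 / 952.706 = 0.0841.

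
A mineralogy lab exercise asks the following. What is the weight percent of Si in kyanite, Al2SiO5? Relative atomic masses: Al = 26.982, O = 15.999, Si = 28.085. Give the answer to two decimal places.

Molar mass of Al2SiO5: 2×26.982 + 1×28.085 + 5×15.999 = 162.044 g/mol.
Mass of Si per formula unit: 1 × 28.085 = 28.085 g.
Weight fraction Si = 28.085 / 162.044 = 0.1733.

17.33 weight percent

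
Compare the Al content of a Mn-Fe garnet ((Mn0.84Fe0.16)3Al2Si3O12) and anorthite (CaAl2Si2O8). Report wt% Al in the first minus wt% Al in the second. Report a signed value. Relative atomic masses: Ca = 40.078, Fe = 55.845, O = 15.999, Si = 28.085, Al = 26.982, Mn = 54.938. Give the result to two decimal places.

M((Mn0.84Fe0.16)3Al2Si3O12) = 495.456 g/mol, so wt% Al = 53.964/495.456 × 100 = 10.89%.
M(CaAl2Si2O8) = 278.204 g/mol, so wt% Al = 53.964/278.204 × 100 = 19.40%.
10.89 − 19.40 = -8.51 pp.

-8.51 percentage points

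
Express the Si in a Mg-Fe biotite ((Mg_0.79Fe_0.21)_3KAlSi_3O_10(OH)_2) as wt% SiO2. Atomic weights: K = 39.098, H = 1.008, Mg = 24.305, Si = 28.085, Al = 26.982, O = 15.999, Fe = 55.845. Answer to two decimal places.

41.24 wt%

M((Mg_0.79Fe_0.21)_3KAlSi_3O_10(OH)_2) = 437.124 g/mol; M(SiO2) = 60.083 g/mol.
Moles SiO2 per formula unit = 3 Si ÷ 1 = 3.0000.
SiO2 fraction = (3.0000 × 60.083) / 437.124 = 180.249/437.124 = 0.4124.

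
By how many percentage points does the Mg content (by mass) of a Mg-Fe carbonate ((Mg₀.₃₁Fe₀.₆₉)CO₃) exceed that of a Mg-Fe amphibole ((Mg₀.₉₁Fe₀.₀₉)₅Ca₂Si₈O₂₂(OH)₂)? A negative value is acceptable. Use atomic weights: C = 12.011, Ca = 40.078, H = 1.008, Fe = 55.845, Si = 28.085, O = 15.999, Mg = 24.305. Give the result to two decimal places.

-6.28 percentage points

M((Mg₀.₃₁Fe₀.₆₉)CO₃) = 106.076 g/mol, so wt% Mg = 7.535/106.076 × 100 = 7.10%.
M((Mg₀.₉₁Fe₀.₀₉)₅Ca₂Si₈O₂₂(OH)₂) = 826.546 g/mol, so wt% Mg = 110.588/826.546 × 100 = 13.38%.
7.10 − 13.38 = -6.28 pp.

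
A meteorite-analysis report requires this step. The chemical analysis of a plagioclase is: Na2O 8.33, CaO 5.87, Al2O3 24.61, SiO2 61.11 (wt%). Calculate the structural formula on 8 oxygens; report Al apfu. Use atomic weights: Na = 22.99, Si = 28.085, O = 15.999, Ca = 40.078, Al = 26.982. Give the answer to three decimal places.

Na2O: 8.33/61.979 = 0.13440 mol → 0.26880 mol Na, 0.13440 mol O.
CaO: 5.87/56.077 = 0.10468 mol → 0.10468 mol Ca, 0.10468 mol O.
Al2O3: 24.61/101.961 = 0.24137 mol → 0.48274 mol Al, 0.72411 mol O.
SiO2: 61.11/60.083 = 1.01709 mol → 1.01709 mol Si, 2.03418 mol O.
Total oxygen = 2.99737 mol. Normalization factor = 8/2.99737 = 2.66901.
Al per 8 O = 0.48274 × 2.66901 = 1.288.

1.288 Al apfu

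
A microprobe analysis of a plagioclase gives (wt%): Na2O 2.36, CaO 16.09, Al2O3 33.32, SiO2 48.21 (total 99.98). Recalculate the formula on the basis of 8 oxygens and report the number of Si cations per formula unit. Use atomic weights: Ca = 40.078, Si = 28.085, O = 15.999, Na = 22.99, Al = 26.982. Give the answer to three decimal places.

2.206 Si apfu

Na2O (M=61.979): mol = 0.03808; Na = 0.07616, O = 0.03808.
CaO (M=56.077): mol = 0.28693; Ca = 0.28693, O = 0.28693.
Al2O3 (M=101.961): mol = 0.32679; Al = 0.65358, O = 0.98037.
SiO2 (M=60.083): mol = 0.80239; Si = 0.80239, O = 1.60478.
ΣO = 2.91016; factor = 8/ΣO = 2.74899.
Si apfu = 0.80239 × 2.74899 = 2.206.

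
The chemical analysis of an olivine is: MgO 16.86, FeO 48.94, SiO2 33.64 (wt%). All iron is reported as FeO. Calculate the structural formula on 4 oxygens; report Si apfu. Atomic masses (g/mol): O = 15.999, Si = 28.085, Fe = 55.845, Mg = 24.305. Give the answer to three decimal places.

1.009 Si apfu

MgO: 16.86/40.304 = 0.41832 mol → 0.41832 mol Mg, 0.41832 mol O.
FeO: 48.94/71.844 = 0.68120 mol → 0.68120 mol Fe, 0.68120 mol O.
SiO2: 33.64/60.083 = 0.55989 mol → 0.55989 mol Si, 1.11978 mol O.
Total oxygen = 2.21930 mol. Normalization factor = 4/2.21930 = 1.80237.
Si per 4 O = 0.55989 × 1.80237 = 1.009.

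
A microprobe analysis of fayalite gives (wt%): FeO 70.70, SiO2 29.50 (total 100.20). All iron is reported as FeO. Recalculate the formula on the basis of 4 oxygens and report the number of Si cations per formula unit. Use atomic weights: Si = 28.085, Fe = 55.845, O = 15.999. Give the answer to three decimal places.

FeO (M=71.844): mol = 0.98408; Fe = 0.98408, O = 0.98408.
SiO2 (M=60.083): mol = 0.49099; Si = 0.49099, O = 0.98198.
ΣO = 1.96606; factor = 4/ΣO = 2.03453.
Si apfu = 0.49099 × 2.03453 = 0.999.

0.999 Si apfu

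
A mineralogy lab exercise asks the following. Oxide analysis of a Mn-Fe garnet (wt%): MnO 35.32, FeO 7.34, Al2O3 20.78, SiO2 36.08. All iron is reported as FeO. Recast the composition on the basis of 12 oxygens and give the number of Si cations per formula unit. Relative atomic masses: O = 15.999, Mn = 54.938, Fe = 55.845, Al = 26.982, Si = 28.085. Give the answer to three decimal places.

2.987 Si apfu

MnO (M=70.937): mol = 0.49791; Mn = 0.49791, O = 0.49791.
FeO (M=71.844): mol = 0.10217; Fe = 0.10217, O = 0.10217.
Al2O3 (M=101.961): mol = 0.20380; Al = 0.40760, O = 0.61140.
SiO2 (M=60.083): mol = 0.60050; Si = 0.60050, O = 1.20100.
ΣO = 2.41248; factor = 12/ΣO = 4.97413.
Si apfu = 0.60050 × 4.97413 = 2.987.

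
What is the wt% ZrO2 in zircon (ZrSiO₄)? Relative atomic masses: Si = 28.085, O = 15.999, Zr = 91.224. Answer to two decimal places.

67.22 wt%

M(ZrSiO₄) = 183.305 g/mol; M(ZrO2) = 123.222 g/mol.
Moles ZrO2 per formula unit = 1 Zr ÷ 1 = 1.0000.
ZrO2 fraction = (1.0000 × 123.222) / 183.305 = 123.222/183.305 = 0.6722.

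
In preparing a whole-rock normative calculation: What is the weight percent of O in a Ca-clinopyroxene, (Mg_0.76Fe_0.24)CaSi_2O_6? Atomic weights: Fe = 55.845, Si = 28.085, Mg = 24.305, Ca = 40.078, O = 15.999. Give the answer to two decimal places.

42.83 weight percent

M((Mg_0.76Fe_0.24)CaSi_2O_6) = 224.117 g/mol.
O contributes 6 × 15.999 = 95.994 g per mole.
95.994/224.117 = 0.4283 → 42.83%.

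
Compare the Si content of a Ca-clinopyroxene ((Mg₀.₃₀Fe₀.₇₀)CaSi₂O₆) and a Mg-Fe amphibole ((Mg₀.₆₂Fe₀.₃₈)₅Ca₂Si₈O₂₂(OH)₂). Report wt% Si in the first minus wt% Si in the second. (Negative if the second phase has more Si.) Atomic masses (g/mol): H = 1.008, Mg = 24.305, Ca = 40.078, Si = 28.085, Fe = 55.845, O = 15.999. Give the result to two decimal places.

-2.22 percentage points

First mineral: 56.170 g Si in 238.625 g formula = 23.54 wt% Si.
Second mineral: 224.680 g Si in 872.279 g formula = 25.76 wt% Si.
23.54% − 25.76% gives a difference of -2.22 percentage points.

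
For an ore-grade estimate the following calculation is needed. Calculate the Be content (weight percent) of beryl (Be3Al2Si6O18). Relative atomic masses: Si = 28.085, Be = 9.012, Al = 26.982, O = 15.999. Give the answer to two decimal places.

5.03 weight percent

M(Be3Al2Si6O18) = 537.492 g/mol.
Be contributes 3 × 9.012 = 27.036 g per mole.
27.036/537.492 = 0.0503 → 5.03%.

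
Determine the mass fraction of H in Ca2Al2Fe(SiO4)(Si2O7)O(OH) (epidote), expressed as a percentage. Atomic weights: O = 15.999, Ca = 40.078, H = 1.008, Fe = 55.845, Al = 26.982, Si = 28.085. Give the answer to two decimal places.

Molar mass of Ca2Al2Fe(SiO4)(Si2O7)O(OH): 2*40.078 + 2*26.982 + 1*55.845 + 3*28.085 + 13*15.999 + 1*1.008 = 483.215 g/mol.
Mass of H per formula unit: 1 × 1.008 = 1.008 g.
Weight fraction H = 1.008 / 483.215 = 0.0021.

0.21 weight percent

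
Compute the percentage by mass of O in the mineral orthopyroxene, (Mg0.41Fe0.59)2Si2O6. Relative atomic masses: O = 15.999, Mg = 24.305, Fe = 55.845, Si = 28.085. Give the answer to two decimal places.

M((Mg0.41Fe0.59)2Si2O6) = 237.991 g/mol.
O contributes 6 × 15.999 = 95.994 g per mole.
95.994/237.991 = 0.4034 → 40.34%.

40.34 mass %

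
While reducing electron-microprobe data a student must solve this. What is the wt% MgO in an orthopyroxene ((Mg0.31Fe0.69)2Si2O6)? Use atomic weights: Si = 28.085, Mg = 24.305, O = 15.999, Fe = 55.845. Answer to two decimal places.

10.23 wt%

Molar mass of (Mg0.31Fe0.69)2Si2O6 = 0.62·24.305 + 1.38·55.845 + 2·28.085 + 6·15.999 = 244.299 g/mol.
Each formula unit contains 0.62 Mg, equivalent to 0.62/1 = 0.6200 mol MgO.
M(MgO) = 1×24.305 + 1×15.999 = 40.304 g/mol.
Mass of MgO per formula unit = 0.6200 × 40.304 = 24.988 g.
MgO wt% = 24.988 / 244.299 × 100 = 10.23%.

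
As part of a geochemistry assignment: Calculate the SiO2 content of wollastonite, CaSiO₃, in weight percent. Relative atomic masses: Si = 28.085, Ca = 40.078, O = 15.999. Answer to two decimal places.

51.72 wt%

M(CaSiO₃) = 116.160 g/mol; M(SiO2) = 60.083 g/mol.
Moles SiO2 per formula unit = 1 Si ÷ 1 = 1.0000.
SiO2 fraction = (1.0000 × 60.083) / 116.160 = 60.083/116.160 = 0.5172.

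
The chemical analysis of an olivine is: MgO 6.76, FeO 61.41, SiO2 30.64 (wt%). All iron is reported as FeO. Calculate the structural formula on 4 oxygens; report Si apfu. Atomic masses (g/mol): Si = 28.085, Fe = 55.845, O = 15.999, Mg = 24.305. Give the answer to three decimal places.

0.999 Si apfu

6.76 wt% MgO ÷ 40.304 g/mol = 0.16773 mol, giving 0.16773 Mg and 0.16773 O.
61.41 wt% FeO ÷ 71.844 g/mol = 0.85477 mol, giving 0.85477 Fe and 0.85477 O.
30.64 wt% SiO2 ÷ 60.083 g/mol = 0.50996 mol, giving 0.50996 Si and 1.01992 O.
Oxygen sums to 2.04242; scaling by 4/2.04242 = 1.95846 puts the formula on 4 O.
Si: 0.50996 × 1.95846 = 0.999 atoms per formula unit.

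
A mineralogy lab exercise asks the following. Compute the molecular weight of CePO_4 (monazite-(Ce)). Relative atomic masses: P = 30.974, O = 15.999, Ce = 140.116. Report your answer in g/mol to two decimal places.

235.09 g/mol

M = 1*140.116 + 1*30.974 + 4*15.999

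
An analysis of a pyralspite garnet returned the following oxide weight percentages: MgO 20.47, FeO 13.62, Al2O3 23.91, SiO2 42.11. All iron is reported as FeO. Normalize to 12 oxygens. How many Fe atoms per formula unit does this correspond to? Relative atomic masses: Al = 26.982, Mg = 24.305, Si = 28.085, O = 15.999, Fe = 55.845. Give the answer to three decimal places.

0.812 Fe apfu

MgO: 20.47/40.304 = 0.50789 mol → 0.50789 mol Mg, 0.50789 mol O.
FeO: 13.62/71.844 = 0.18958 mol → 0.18958 mol Fe, 0.18958 mol O.
Al2O3: 23.91/101.961 = 0.23450 mol → 0.46900 mol Al, 0.70350 mol O.
SiO2: 42.11/60.083 = 0.70086 mol → 0.70086 mol Si, 1.40172 mol O.
Total oxygen = 2.80269 mol. Normalization factor = 12/2.80269 = 4.28160.
Fe per 12 O = 0.18958 × 4.28160 = 0.812.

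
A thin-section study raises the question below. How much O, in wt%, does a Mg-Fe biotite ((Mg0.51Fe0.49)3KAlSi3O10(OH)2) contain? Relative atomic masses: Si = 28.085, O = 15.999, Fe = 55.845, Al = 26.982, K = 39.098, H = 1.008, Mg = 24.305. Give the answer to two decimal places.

41.41 wt%

Formula mass = 1.53×24.305 + 1.47×55.845 + 1×39.098 + 1×26.982 + 3×28.085 + 12×15.999 + 2×1.008 = 463.618 g/mol, of which 191.988 g is O.
So O makes up 191.988/463.618 = 0.4141 of the mass, i.e. 41.41%.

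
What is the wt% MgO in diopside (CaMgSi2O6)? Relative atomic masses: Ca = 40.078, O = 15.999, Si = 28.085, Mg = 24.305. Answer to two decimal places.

18.61 wt%

Molar mass of CaMgSi2O6 = 1·40.078 + 1·24.305 + 2·28.085 + 6·15.999 = 216.547 g/mol.
Each formula unit contains 1 Mg, equivalent to 1/1 = 1.0000 mol MgO.
M(MgO) = 1×24.305 + 1×15.999 = 40.304 g/mol.
Mass of MgO per formula unit = 1.0000 × 40.304 = 40.304 g.
MgO wt% = 40.304 / 216.547 × 100 = 18.61%.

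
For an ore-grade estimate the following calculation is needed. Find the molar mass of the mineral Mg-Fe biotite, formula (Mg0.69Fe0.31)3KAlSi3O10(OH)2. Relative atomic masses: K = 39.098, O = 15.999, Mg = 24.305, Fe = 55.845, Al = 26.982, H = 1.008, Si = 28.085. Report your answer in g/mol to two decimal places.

M = 2.07×24.305 + 0.93×55.845 + 1×39.098 + 1×26.982 + 3×28.085 + 12×15.999 + 2×1.008

446.59 g/mol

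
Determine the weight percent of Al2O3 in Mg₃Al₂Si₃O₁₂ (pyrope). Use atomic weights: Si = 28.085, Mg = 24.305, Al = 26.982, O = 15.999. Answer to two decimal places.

Molar mass of Mg₃Al₂Si₃O₁₂ = 3·24.305 + 2·26.982 + 3·28.085 + 12·15.999 = 403.122 g/mol.
Each formula unit contains 2 Al, equivalent to 2/2 = 1.0000 mol Al2O3.
M(Al2O3) = 2×26.982 + 3×15.999 = 101.961 g/mol.
Mass of Al2O3 per formula unit = 1.0000 × 101.961 = 101.961 g.
Al2O3 wt% = 101.961 / 403.122 × 100 = 25.29%.

25.29 wt%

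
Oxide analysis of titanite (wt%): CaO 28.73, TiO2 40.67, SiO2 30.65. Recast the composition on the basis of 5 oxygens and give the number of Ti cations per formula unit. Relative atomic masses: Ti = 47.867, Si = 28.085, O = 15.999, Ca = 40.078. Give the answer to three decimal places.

CaO (M=56.077): mol = 0.51233; Ca = 0.51233, O = 0.51233.
TiO2 (M=79.865): mol = 0.50923; Ti = 0.50923, O = 1.01846.
SiO2 (M=60.083): mol = 0.51013; Si = 0.51013, O = 1.02026.
ΣO = 2.55105; factor = 5/ΣO = 1.95998.
Ti apfu = 0.50923 × 1.95998 = 0.998.

0.998 Ti apfu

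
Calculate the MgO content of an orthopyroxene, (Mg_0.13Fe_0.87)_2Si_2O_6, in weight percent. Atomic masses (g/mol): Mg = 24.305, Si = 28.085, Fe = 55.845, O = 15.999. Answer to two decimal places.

4.10 wt%

M((Mg_0.13Fe_0.87)_2Si_2O_6) = 255.654 g/mol; M(MgO) = 40.304 g/mol.
Moles MgO per formula unit = 0.26 Mg ÷ 1 = 0.2600.
MgO fraction = (0.2600 × 40.304) / 255.654 = 10.479/255.654 = 0.0410.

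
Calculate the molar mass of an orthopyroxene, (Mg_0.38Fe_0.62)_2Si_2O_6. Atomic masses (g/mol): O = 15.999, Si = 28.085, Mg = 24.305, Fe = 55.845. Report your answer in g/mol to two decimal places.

M = 0.76×24.305 + 1.24×55.845 + 2×28.085 + 6×15.999

239.88 g/mol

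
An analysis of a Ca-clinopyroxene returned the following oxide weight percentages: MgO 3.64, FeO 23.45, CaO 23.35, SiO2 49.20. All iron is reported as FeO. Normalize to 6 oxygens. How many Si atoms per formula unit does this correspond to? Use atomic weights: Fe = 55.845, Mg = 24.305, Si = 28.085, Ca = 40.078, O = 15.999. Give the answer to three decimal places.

MgO: 3.64/40.304 = 0.09031 mol → 0.09031 mol Mg, 0.09031 mol O.
FeO: 23.45/71.844 = 0.32640 mol → 0.32640 mol Fe, 0.32640 mol O.
CaO: 23.35/56.077 = 0.41639 mol → 0.41639 mol Ca, 0.41639 mol O.
SiO2: 49.20/60.083 = 0.81887 mol → 0.81887 mol Si, 1.63774 mol O.
Total oxygen = 2.47084 mol. Normalization factor = 6/2.47084 = 2.42832.
Si per 6 O = 0.81887 × 2.42832 = 1.988.

1.988 Si apfu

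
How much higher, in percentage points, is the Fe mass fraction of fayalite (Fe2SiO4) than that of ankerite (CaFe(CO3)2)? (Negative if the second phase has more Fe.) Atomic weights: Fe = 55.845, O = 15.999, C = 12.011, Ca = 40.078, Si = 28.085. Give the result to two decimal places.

First mineral: 111.690 g Fe in 203.771 g formula = 54.81 wt% Fe.
Second mineral: 55.845 g Fe in 215.939 g formula = 25.86 wt% Fe.
54.81% − 25.86% gives a difference of 28.95 percentage points.

28.95 percentage points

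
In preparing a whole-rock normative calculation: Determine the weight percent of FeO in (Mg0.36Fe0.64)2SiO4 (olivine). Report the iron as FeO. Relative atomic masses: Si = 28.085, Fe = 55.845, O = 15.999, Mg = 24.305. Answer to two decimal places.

50.79 wt%

M((Mg0.36Fe0.64)2SiO4) = 181.062 g/mol; M(FeO) = 71.844 g/mol.
Moles FeO per formula unit = 1.28 Fe ÷ 1 = 1.2800.
FeO fraction = (1.2800 × 71.844) / 181.062 = 91.960/181.062 = 0.5079.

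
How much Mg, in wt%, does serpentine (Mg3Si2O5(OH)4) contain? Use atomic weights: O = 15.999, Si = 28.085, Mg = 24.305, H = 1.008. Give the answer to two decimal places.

26.31 wt%

Molar mass of Mg3Si2O5(OH)4: 3·24.305 + 2·28.085 + 9·15.999 + 4·1.008 = 277.108 g/mol.
Mass of Mg per formula unit: 3 × 24.305 = 72.915 g.
Weight fraction Mg = 72.915 / 277.108 = 0.2631.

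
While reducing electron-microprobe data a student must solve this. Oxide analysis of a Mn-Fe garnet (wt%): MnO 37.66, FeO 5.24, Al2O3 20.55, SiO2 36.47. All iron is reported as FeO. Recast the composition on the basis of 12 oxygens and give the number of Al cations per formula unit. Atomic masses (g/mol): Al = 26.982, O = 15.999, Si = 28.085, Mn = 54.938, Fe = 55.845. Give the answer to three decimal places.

1.997 Al apfu

MnO (M=70.937): mol = 0.53089; Mn = 0.53089, O = 0.53089.
FeO (M=71.844): mol = 0.07294; Fe = 0.07294, O = 0.07294.
Al2O3 (M=101.961): mol = 0.20155; Al = 0.40310, O = 0.60465.
SiO2 (M=60.083): mol = 0.60699; Si = 0.60699, O = 1.21398.
ΣO = 2.42246; factor = 12/ΣO = 4.95364.
Al apfu = 0.40310 × 4.95364 = 1.997.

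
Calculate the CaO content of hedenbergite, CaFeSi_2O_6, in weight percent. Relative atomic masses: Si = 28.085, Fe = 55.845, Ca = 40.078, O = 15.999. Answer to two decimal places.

22.60 wt%

Molar mass of CaFeSi_2O_6 = 1·40.078 + 1·55.845 + 2·28.085 + 6·15.999 = 248.087 g/mol.
Each formula unit contains 1 Ca, equivalent to 1/1 = 1.0000 mol CaO.
M(CaO) = 1×40.078 + 1×15.999 = 56.077 g/mol.
Mass of CaO per formula unit = 1.0000 × 56.077 = 56.077 g.
CaO wt% = 56.077 / 248.087 × 100 = 22.60%.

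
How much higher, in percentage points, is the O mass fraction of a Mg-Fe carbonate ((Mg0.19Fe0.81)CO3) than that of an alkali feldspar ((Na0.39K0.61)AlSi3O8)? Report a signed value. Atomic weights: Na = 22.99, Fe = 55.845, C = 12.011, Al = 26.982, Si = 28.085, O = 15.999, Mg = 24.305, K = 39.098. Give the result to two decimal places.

-3.36 percentage points

O in (Mg0.19Fe0.81)CO3: molar mass 109.860 g/mol; 3×15.999 = 47.997 g → 43.69 wt%.
O in (Na0.39K0.61)AlSi3O8: molar mass 272.045 g/mol; 8×15.999 = 127.992 g → 47.05 wt%.
Difference = 43.69 − 47.05 = -3.36 percentage points.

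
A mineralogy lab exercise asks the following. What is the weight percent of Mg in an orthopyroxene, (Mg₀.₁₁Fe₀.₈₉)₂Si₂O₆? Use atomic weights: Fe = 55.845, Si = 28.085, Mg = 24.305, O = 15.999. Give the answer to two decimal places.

2.08 wt%

Formula mass = 0.22·24.305 + 1.78·55.845 + 2·28.085 + 6·15.999 = 256.915 g/mol, of which 5.347 g is Mg.
So Mg makes up 5.347/256.915 = 0.0208 of the mass, i.e. 2.08%.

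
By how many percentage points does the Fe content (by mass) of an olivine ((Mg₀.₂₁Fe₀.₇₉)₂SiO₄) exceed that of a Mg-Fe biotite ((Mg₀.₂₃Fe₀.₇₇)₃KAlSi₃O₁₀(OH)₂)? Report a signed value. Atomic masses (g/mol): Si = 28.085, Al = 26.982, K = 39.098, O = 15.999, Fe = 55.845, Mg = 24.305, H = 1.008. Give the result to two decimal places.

Fe in (Mg₀.₂₁Fe₀.₇₉)₂SiO₄: molar mass 190.524 g/mol; 1.58×55.845 = 88.235 g → 46.31 wt%.
Fe in (Mg₀.₂₃Fe₀.₇₇)₃KAlSi₃O₁₀(OH)₂: molar mass 490.111 g/mol; 2.31×55.845 = 129.002 g → 26.32 wt%.
Difference = 46.31 − 26.32 = 19.99 percentage points.

19.99 percentage points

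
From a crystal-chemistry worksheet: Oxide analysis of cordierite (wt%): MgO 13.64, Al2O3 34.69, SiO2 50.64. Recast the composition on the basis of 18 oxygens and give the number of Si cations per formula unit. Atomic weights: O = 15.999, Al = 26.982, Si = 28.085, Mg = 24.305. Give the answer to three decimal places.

MgO (M=40.304): mol = 0.33843; Mg = 0.33843, O = 0.33843.
Al2O3 (M=101.961): mol = 0.34023; Al = 0.68046, O = 1.02069.
SiO2 (M=60.083): mol = 0.84283; Si = 0.84283, O = 1.68566.
ΣO = 3.04478; factor = 18/ΣO = 5.91176.
Si apfu = 0.84283 × 5.91176 = 4.983.

4.983 Si apfu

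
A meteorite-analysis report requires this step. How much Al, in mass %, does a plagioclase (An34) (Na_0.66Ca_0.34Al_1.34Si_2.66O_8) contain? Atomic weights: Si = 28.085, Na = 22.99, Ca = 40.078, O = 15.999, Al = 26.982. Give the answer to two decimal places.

13.51 mass %

Formula mass = 0.66·22.99 + 0.34·40.078 + 1.34·26.982 + 2.66·28.085 + 8·15.999 = 267.654 g/mol, of which 36.156 g is Al.
So Al makes up 36.156/267.654 = 0.1351 of the mass, i.e. 13.51%.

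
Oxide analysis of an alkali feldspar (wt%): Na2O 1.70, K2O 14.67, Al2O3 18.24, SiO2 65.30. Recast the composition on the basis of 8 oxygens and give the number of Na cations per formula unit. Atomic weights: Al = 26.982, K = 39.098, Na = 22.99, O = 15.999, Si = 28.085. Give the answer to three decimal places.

1.70 wt% Na2O ÷ 61.979 g/mol = 0.02743 mol, giving 0.05486 Na and 0.02743 O.
14.67 wt% K2O ÷ 94.195 g/mol = 0.15574 mol, giving 0.31148 K and 0.15574 O.
18.24 wt% Al2O3 ÷ 101.961 g/mol = 0.17889 mol, giving 0.35778 Al and 0.53667 O.
65.30 wt% SiO2 ÷ 60.083 g/mol = 1.08683 mol, giving 1.08683 Si and 2.17366 O.
Oxygen sums to 2.89350; scaling by 8/2.89350 = 2.76482 puts the formula on 8 O.
Na: 0.05486 × 2.76482 = 0.152 atoms per formula unit.

0.152 Na apfu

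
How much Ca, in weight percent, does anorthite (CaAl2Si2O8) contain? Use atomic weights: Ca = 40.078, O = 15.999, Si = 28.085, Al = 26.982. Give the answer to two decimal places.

14.41 weight percent

Molar mass of CaAl2Si2O8: 1×40.078 + 2×26.982 + 2×28.085 + 8×15.999 = 278.204 g/mol.
Mass of Ca per formula unit: 1 × 40.078 = 40.078 g.
Weight fraction Ca = 40.078 / 278.204 = 0.1441.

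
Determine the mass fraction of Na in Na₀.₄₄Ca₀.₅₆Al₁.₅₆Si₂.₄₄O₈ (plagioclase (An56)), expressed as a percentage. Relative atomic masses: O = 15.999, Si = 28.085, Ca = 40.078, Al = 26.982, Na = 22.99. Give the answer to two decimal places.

M(Na₀.₄₄Ca₀.₅₆Al₁.₅₆Si₂.₄₄O₈) = 271.171 g/mol.
Na contributes 0.44 × 22.99 = 10.116 g per mole.
10.116/271.171 = 0.0373 → 3.73%.

3.73 mass %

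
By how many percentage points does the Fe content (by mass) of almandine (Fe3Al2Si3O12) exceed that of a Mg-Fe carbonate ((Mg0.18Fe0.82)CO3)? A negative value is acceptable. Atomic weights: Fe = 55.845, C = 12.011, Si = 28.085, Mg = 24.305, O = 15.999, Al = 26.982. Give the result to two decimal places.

-7.90 percentage points

Fe in Fe3Al2Si3O12: molar mass 497.742 g/mol; 3×55.845 = 167.535 g → 33.66 wt%.
Fe in (Mg0.18Fe0.82)CO3: molar mass 110.176 g/mol; 0.82×55.845 = 45.793 g → 41.56 wt%.
Difference = 33.66 − 41.56 = -7.90 percentage points.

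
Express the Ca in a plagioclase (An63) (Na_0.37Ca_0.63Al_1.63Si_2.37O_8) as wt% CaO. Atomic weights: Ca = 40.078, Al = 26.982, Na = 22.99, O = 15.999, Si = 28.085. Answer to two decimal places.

Formula mass = 272.290 g/mol.
0.63 Ca → 0.6300 mol CaO per formula unit; M(CaO) = 56.077, so CaO mass = 35.329 g.
35.329/272.290 × 100 = 12.97 wt%.

12.97 wt%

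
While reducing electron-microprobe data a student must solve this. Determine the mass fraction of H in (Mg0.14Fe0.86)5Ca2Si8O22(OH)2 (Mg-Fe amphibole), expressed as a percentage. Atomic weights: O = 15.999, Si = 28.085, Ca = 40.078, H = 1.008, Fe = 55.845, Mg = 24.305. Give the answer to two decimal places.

0.21 weight percent

Formula mass = 0.70·24.305 + 4.30·55.845 + 2·40.078 + 8·28.085 + 24·15.999 + 2·1.008 = 947.975 g/mol, of which 2.016 g is H.
So H makes up 2.016/947.975 = 0.0021 of the mass, i.e. 0.21%.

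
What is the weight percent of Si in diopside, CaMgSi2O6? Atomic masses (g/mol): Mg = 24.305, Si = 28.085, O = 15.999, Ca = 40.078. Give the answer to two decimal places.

25.94 weight percent

Formula mass = 1×40.078 + 1×24.305 + 2×28.085 + 6×15.999 = 216.547 g/mol, of which 56.170 g is Si.
So Si makes up 56.170/216.547 = 0.2594 of the mass, i.e. 25.94%.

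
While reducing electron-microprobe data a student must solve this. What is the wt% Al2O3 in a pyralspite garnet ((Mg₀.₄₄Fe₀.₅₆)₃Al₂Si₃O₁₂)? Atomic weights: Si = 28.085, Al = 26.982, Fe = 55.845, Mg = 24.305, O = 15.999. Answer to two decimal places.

22.35 wt%

M((Mg₀.₄₄Fe₀.₅₆)₃Al₂Si₃O₁₂) = 456.109 g/mol; M(Al2O3) = 101.961 g/mol.
Moles Al2O3 per formula unit = 2 Al ÷ 2 = 1.0000.
Al2O3 fraction = (1.0000 × 101.961) / 456.109 = 101.961/456.109 = 0.2235.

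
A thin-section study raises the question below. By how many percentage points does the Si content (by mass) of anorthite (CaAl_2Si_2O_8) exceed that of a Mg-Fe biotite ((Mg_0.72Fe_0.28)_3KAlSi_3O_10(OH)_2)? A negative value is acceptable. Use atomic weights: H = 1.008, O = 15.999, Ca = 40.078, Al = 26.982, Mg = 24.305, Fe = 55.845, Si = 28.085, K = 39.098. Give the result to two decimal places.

1.20 percentage points

First mineral: 56.170 g Si in 278.204 g formula = 20.19 wt% Si.
Second mineral: 84.255 g Si in 443.748 g formula = 18.99 wt% Si.
20.19% − 18.99% gives a difference of 1.20 percentage points.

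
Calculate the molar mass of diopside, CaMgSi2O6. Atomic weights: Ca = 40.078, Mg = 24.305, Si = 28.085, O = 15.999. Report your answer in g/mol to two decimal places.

The formula mass is the sum 1(40.078) + 1(24.305) + 2(28.085) + 6(15.999).

216.55 g/mol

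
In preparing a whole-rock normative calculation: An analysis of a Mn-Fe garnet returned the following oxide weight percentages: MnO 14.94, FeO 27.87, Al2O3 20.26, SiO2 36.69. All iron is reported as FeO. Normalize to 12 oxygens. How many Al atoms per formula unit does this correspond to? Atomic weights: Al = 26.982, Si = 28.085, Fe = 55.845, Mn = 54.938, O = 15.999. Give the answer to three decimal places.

1.974 Al apfu

MnO (M=70.937): mol = 0.21061; Mn = 0.21061, O = 0.21061.
FeO (M=71.844): mol = 0.38792; Fe = 0.38792, O = 0.38792.
Al2O3 (M=101.961): mol = 0.19870; Al = 0.39740, O = 0.59610.
SiO2 (M=60.083): mol = 0.61066; Si = 0.61066, O = 1.22132.
ΣO = 2.41595; factor = 12/ΣO = 4.96699.
Al apfu = 0.39740 × 4.96699 = 1.974.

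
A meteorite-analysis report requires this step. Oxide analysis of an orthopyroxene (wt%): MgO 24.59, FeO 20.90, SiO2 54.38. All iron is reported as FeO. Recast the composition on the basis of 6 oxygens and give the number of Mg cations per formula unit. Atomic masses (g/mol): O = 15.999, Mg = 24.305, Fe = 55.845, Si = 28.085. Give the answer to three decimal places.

MgO: 24.59/40.304 = 0.61011 mol → 0.61011 mol Mg, 0.61011 mol O.
FeO: 20.90/71.844 = 0.29091 mol → 0.29091 mol Fe, 0.29091 mol O.
SiO2: 54.38/60.083 = 0.90508 mol → 0.90508 mol Si, 1.81016 mol O.
Total oxygen = 2.71118 mol. Normalization factor = 6/2.71118 = 2.21306.
Mg per 6 O = 0.61011 × 2.21306 = 1.350.

1.350 Mg apfu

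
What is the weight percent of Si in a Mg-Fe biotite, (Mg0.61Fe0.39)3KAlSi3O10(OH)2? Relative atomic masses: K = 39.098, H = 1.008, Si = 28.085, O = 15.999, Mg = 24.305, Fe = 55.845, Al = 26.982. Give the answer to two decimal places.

Molar mass of (Mg0.61Fe0.39)3KAlSi3O10(OH)2: 1.83*24.305 + 1.17*55.845 + 1*39.098 + 1*26.982 + 3*28.085 + 12*15.999 + 2*1.008 = 454.156 g/mol.
Mass of Si per formula unit: 3 × 28.085 = 84.255 g.
Weight fraction Si = 84.255 / 454.156 = 0.1855.

18.55 weight percent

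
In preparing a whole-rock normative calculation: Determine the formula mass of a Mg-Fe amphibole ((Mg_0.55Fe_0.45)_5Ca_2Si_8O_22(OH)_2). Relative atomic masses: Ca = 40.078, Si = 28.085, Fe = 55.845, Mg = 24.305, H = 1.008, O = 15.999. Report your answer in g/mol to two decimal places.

883.32 g/mol

M = 2.75×24.305 + 2.25×55.845 + 2×40.078 + 8×28.085 + 24×15.999 + 2×1.008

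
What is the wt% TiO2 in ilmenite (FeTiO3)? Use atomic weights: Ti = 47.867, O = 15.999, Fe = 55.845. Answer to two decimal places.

Molar mass of FeTiO3 = 1*55.845 + 1*47.867 + 3*15.999 = 151.709 g/mol.
Each formula unit contains 1 Ti, equivalent to 1/1 = 1.0000 mol TiO2.
M(TiO2) = 1×47.867 + 2×15.999 = 79.865 g/mol.
Mass of TiO2 per formula unit = 1.0000 × 79.865 = 79.865 g.
TiO2 wt% = 79.865 / 151.709 × 100 = 52.64%.

52.64 wt%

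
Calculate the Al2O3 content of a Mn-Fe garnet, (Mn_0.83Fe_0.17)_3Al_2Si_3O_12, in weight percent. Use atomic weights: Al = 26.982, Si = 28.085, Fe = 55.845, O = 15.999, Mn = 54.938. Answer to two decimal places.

Formula mass = 495.484 g/mol.
2 Al → 1.0000 mol Al2O3 per formula unit; M(Al2O3) = 101.961, so Al2O3 mass = 101.961 g.
101.961/495.484 × 100 = 20.58 wt%.

20.58 wt%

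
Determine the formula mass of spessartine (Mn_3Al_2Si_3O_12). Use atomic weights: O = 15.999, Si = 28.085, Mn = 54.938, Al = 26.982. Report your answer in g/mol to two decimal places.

495.02 g/mol

Mn: 3 × 54.938 = 164.8140
Al: 2 × 26.982 = 53.9640
Si: 3 × 28.085 = 84.2550
O: 12 × 15.999 = 191.9880
Summing the contributions gives the formula mass.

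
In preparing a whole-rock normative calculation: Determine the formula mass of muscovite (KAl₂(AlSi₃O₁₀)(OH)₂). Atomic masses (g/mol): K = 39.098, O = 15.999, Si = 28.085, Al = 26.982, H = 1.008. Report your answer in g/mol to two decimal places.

K: 1 × 39.098 = 39.0980
Al: 3 × 26.982 = 80.9460
Si: 3 × 28.085 = 84.2550
O: 12 × 15.999 = 191.9880
H: 2 × 1.008 = 2.0160
Summing the contributions gives the formula mass.

398.30 g/mol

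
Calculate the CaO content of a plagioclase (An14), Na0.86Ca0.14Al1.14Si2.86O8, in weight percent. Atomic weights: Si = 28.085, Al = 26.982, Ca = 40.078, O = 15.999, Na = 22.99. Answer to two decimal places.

2.97 wt%

Molar mass of Na0.86Ca0.14Al1.14Si2.86O8 = 0.86·22.99 + 0.14·40.078 + 1.14·26.982 + 2.86·28.085 + 8·15.999 = 264.457 g/mol.
Each formula unit contains 0.14 Ca, equivalent to 0.14/1 = 0.1400 mol CaO.
M(CaO) = 1×40.078 + 1×15.999 = 56.077 g/mol.
Mass of CaO per formula unit = 0.1400 × 56.077 = 7.851 g.
CaO wt% = 7.851 / 264.457 × 100 = 2.97%.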